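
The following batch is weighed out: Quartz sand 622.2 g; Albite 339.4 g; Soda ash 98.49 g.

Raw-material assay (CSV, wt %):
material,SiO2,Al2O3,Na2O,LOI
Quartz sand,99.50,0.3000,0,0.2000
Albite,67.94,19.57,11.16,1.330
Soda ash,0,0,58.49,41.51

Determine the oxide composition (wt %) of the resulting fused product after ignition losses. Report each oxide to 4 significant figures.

Glass mass = 1013 g (batch 1060 − LOI 46.64).
Composition: SiO2 83.84%, Al2O3 6.738%, Na2O 9.422%

Mid-chain values are displayed (rounded to 4 significant digits) in the working; every computation keeps exact precision at every stage — each reported number is rounded exactly once; all derived quantities, including the totals, the yield, LOI, the three compositions, glass mass, are re-derived from the weighed amounts on 1013 g of glass at full float precision, precisely as stated by problem or answer.
What the batch supplies per oxide:
  SiO2: 622.2·0.9950 + 339.4·0.6794 = 849.7 g
  Al2O3: 622.2·0.003000 + 339.4·0.1957 = 68.29 g
  Na2O: 339.4·0.1116 + 98.49·0.5849 = 95.48 g
LOI: 622.2·0.002000 + 339.4·0.01330 + 98.49·0.4151 = 46.64 g
Net of LOI, the glass mass = 1060 − 46.64 = 1013 g (consistent with Σ oxide mass)
each wt % is 100 × oxide ÷ glass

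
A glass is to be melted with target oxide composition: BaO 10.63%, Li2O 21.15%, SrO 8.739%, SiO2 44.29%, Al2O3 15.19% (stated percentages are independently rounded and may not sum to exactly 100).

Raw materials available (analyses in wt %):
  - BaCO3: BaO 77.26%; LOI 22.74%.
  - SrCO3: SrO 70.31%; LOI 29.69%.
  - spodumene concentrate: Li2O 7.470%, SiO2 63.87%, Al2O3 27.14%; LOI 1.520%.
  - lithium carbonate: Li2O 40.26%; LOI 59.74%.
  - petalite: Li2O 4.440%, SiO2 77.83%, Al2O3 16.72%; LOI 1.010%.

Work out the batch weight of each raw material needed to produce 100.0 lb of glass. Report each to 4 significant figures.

Batch per 100.0 lb glass:
  BaCO3: 13.76 lb
  SrCO3: 12.43 lb
  spodumene concentrate: 42.29 lb
  lithium carbonate: 42.24 lb
  petalite: 22.20 lb
Total batch = 132.9 lb; LOI loss = 32.92 lb; yield = 75.23%

All internal work keeps full precision end to end. Intermediates are shown, with 4-significant-figure rounding, alongside each step. A single rounding produces every reported value. The derived quantities (ignition loss, the totals, the five compositions, net glass mass, yield) are recomputed from the weighed amounts for 100.0 lb of glass in full float precision as quoted within the question or the answer.
Oxide-by-oxide targets in 100.0 lb glass:
  BaO: 10.63% × 100.0 = 10.63 lb
  Li2O: 21.15% × 100.0 = 21.15 lb
  SrO: 8.739% × 100.0 = 8.739 lb
  SiO2: 44.29% × 100.0 = 44.29 lb
  Al2O3: 15.19% × 100.0 = 15.19 lb
Mass-balance tally per oxide on the weights just shown, for the quoted basis mass (sum by sum, the targets are met modulo rounding of the values):
  BaO: 13.76·0.7726 = 10.63 lb (target 10.63 lb)
  Li2O: 42.29·0.07470 + 42.24·0.4026 + 22.20·0.04440 = 21.15 lb (target 21.15 lb)
  SrO: 12.43·0.7031 = 8.740 lb (target 8.739 lb)
  SiO2: 42.29·0.6387 + 22.20·0.7783 = 44.29 lb (target 44.29 lb)
  Al2O3: 42.29·0.2714 + 22.20·0.1672 = 15.19 lb (target 15.19 lb)
Consistency of the glass mass: the batch minus its LOI: 100.0 lb (targets for the oxides total 100.0 lb; the stated basis being 100.0 lb — any gap is answer rounding).
Total batch = Σ batch = 132.9 lb; the LOI term Σ batch·LOI equals 32.92 lb; the yield ratio, glass ÷ batch: 75.23%.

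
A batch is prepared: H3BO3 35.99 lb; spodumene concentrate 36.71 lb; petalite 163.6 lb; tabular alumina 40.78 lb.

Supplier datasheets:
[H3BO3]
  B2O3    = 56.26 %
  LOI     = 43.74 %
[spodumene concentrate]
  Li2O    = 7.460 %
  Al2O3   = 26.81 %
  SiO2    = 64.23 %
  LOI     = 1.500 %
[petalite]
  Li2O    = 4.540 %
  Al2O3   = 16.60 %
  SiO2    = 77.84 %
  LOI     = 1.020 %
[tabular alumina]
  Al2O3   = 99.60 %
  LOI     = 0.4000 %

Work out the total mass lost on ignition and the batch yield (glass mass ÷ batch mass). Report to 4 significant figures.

In-progress results are shown, with 4-significant-figure rounding, alongside each step. The whole derivation runs at full float precision at each step. Exactly one rounding is applied to every reported value. Derived quantities, which include four oxide percentages, totals, glass mass, ignition loss, the yield, are carried at full float precision, as given in question or answer, starting from the weights on 259.0 lb of glass.
Loss on ignition, line by line:
  H3BO3: 35.99 × 0.4374 = 15.74 lb
  spodumene concentrate: 36.71 × 0.01500 = 0.5506 lb
  petalite: 163.6 × 0.01020 = 1.669 lb
  tabular alumina: 40.78 × 0.004000 = 0.1631 lb
Total LOI = 18.12 lb
Glass = batch − LOI = 277.1 − 18.12 = 259.0 lb

LOI loss = 18.12 lb; glass = 259.0 lb; yield = 93.46%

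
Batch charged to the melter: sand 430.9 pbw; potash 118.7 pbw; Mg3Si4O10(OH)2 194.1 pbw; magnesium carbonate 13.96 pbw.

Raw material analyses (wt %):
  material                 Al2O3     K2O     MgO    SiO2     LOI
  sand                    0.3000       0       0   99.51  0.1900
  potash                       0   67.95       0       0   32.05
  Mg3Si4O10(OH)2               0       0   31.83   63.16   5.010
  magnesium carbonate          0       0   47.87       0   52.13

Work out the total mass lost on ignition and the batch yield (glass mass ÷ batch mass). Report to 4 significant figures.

All internal work holds full float precision through every step. Values along the way are displayed (rounded to 4 significant digits) between the steps. Every reported number takes exactly one rounding; all derived quantities are rebuilt in exact precision (the totals, glass mass, the four compositions, ignition loss, the yield) starting from the weights on 701.8 pbw of glass as set out in the question or the answer.
Per-material ignition loss:
  sand: 430.9 × 0.001900 = 0.8187 pbw
  potash: 118.7 × 0.3205 = 38.04 pbw
  Mg3Si4O10(OH)2: 194.1 × 0.05010 = 9.724 pbw
  magnesium carbonate: 13.96 × 0.5213 = 7.277 pbw
Total LOI = 55.86 pbw
Glass = batch − LOI = 757.7 − 55.86 = 701.8 pbw

LOI loss = 55.86 pbw; glass = 701.8 pbw; yield = 92.63%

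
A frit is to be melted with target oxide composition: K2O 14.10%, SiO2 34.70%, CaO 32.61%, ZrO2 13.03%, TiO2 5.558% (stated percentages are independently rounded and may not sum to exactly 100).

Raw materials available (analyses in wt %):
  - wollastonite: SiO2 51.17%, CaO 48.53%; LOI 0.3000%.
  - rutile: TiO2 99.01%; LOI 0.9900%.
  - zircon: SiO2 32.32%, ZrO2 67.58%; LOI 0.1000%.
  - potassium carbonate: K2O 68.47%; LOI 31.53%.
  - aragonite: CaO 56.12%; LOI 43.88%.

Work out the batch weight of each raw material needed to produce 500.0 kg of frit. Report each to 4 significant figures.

The working math runs at full precision in every operation — the intermediate values are shown rounded to four significant digits as written; exactly one rounding is applied to every reported figure; derived quantities, which include LOI, totals, the yield, net glass mass, the five compositions, are recomputed in exact precision, as given in the problem or answer text, using the weight values per 500.0 kg of glass.
Oxide mass targets, per 500.0 kg frit:
  K2O: 14.10% × 500.0 = 70.50 kg
  SiO2: 34.70% × 500.0 = 173.5 kg
  CaO: 32.61% × 500.0 = 163.0 kg
  ZrO2: 13.03% × 500.0 = 65.15 kg
  TiO2: 5.558% × 500.0 = 27.79 kg
Balance tally, oxide-wise, using the reported weights, against the basis in use (oxide sums agree with the targets net of answer rounding effects):
  K2O: 103.0·0.6847 = 70.52 kg (target 70.50 kg)
  SiO2: 278.2·0.5117 + 96.40·0.3232 = 173.5 kg (target 173.5 kg)
  CaO: 278.2·0.4853 + 49.99·0.5612 = 163.1 kg (target 163.0 kg)
  ZrO2: 96.40·0.6758 = 65.15 kg (target 65.15 kg)
  TiO2: 28.07·0.9901 = 27.79 kg (target 27.79 kg)
Glass-mass sanity pass: total charge less LOI = 500.0 kg (oxide target masses add up to 500.0 kg; with the basis standing at 500.0 kg — gaps are rounding artifacts).
Batch grand total — Σ batch = 555.7 kg; ignition loss, Σ(batch × LOI) = 55.62 kg; as yield: glass ÷ batch → 89.99%.

Batch per 500.0 kg frit:
  wollastonite: 278.2 kg
  rutile: 28.07 kg
  zircon: 96.40 kg
  potassium carbonate: 103.0 kg
  aragonite: 49.99 kg
Total batch = 555.7 kg; LOI loss = 55.62 kg; yield = 89.99%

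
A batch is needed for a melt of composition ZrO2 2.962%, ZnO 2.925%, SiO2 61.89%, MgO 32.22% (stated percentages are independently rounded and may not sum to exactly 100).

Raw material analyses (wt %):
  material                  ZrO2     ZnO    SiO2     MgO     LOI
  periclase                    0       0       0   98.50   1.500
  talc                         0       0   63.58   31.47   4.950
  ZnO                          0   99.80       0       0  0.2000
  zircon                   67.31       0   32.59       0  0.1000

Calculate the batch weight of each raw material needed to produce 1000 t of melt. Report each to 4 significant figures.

Batch per 1000 t melt:
  periclase: 23.31 t
  talc: 950.9 t
  ZnO: 29.31 t
  zircon: 44.01 t
Total batch = 1048 t; LOI loss = 47.52 t; yield = 95.46%

The working math carries full float precision in every operation — in-progress results are displayed, rounded to four significant digits, alongside each step; every reported result takes a single rounding — the derived quantities (ignition loss, the yield, four oxide percentages, the totals, glass mass) are re-derived in full precision starting from the weights at 1000 t of glass exactly as printed in question or answer.
The oxide mass targets at 1000 t melt:
  ZrO2: 2.962% × 1000 = 29.62 t
  ZnO: 2.925% × 1000 = 29.25 t
  SiO2: 61.89% × 1000 = 618.9 t
  MgO: 32.22% × 1000 = 322.2 t
Oxide-by-oxide audit working from each reported weight, for the quoted basis mass (oxide sums agree with the targets exact up to rounding of places):
  ZrO2: 44.01·0.6731 = 29.62 t (target 29.62 t)
  ZnO: 29.31·0.9980 = 29.25 t (target 29.25 t)
  SiO2: 950.9·0.6358 + 44.01·0.3259 = 618.9 t (target 618.9 t)
  MgO: 23.31·0.9850 + 950.9·0.3147 = 322.2 t (target 322.2 t)
Consistency of the glass mass: total batch − LOI = 1000 t (targets for the oxides total 1000 t; against the stated basis, 1000 t — any gap is answer rounding).
Adding the batch up: Σ batch = 1048 t; LOI removed, Σ of batch·LOI: 47.52 t; glass ÷ batch gives a yield of 95.46%.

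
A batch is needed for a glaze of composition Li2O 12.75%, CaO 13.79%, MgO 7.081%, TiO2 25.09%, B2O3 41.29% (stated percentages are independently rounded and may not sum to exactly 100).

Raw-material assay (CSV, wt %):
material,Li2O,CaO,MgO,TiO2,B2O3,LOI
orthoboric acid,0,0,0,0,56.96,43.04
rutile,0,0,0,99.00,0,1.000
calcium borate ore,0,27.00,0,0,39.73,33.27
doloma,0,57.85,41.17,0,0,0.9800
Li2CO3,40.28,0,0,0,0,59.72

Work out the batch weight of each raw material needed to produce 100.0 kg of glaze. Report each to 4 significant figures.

Batch per 100.0 kg glaze:
  orthoboric acid: 62.57 kg
  rutile: 25.34 kg
  calcium borate ore: 14.22 kg
  doloma: 17.20 kg
  Li2CO3: 31.65 kg
Total batch = 151.0 kg; LOI loss = 50.98 kg; yield = 66.23%

The intermediate values are displayed, with 4-significant-figure rounding, alongside each step. All arithmetic carries full precision in every operation — every reported figure is rounded only once — derived quantities are carried using the weight values on 100.0 kg of glass in full precision (glass mass, the five compositions, the totals, the yield, ignition loss) exactly as shown in problem or answer.
Oxide mass targets, per 100.0 kg glaze:
  Li2O: 12.75% × 100.0 = 12.75 kg
  CaO: 13.79% × 100.0 = 13.79 kg
  MgO: 7.081% × 100.0 = 7.081 kg
  TiO2: 25.09% × 100.0 = 25.09 kg
  B2O3: 41.29% × 100.0 = 41.29 kg
A balance pass over the oxides, from the weights as reported, at the basis given (target by target, the sums agree given rounding of the digits):
  Li2O: 31.65·0.4028 = 12.75 kg (target 12.75 kg)
  CaO: 14.22·0.2700 + 17.20·0.5785 = 13.79 kg (target 13.79 kg)
  MgO: 17.20·0.4117 = 7.081 kg (target 7.081 kg)
  TiO2: 25.34·0.9900 = 25.09 kg (target 25.09 kg)
  B2O3: 62.57·0.5696 + 14.22·0.3973 = 41.29 kg (target 41.29 kg)
Auditing the glass mass value: whole batch net of LOI = 100.0 kg (targets for the oxides total 100.0 kg; the stated basis being 100.0 kg — rounding explains the deltas).
Adding the batch up: Σ batch = 151.0 kg; ignition loss, Σ(batch × LOI) = 50.98 kg; glass ÷ batch gives a yield of 66.23%.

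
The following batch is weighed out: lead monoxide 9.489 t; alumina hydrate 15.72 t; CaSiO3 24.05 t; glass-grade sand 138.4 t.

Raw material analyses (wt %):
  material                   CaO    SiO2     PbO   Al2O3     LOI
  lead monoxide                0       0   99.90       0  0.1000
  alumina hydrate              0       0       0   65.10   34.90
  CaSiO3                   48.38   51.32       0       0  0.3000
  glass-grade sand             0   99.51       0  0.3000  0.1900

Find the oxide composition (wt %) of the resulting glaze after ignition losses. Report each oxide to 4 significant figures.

Mid-chain values are shown with 4-significant-digit rounding on the page. All internal work holds full float precision end to end; every reported figure takes a single rounding; all derived quantities (totals, LOI, the yield, four oxide percentages, net glass mass) are rebuilt from the batch weights per 181.8 t of glass at exact precision exactly as printed in the problem or the answer.
Mass of each oxide from the mix:
  CaO: 24.05·0.4838 = 11.64 t
  SiO2: 24.05·0.5132 + 138.4·0.9951 = 150.1 t
  PbO: 9.489·0.9990 = 9.480 t
  Al2O3: 15.72·0.6510 + 138.4·0.003000 = 10.65 t
LOI: 9.489·0.001000 + 15.72·0.3490 + 24.05·0.003000 + 138.4·0.001900 = 5.831 t
Resulting glass, batch − LOI: 187.7 − 5.831 = 181.8 t (= the summed oxide contributions)
percent by weight: oxide/glass ×100

Glass mass = 181.8 t (batch 187.7 − LOI 5.831).
Composition: CaO 6.399%, SiO2 82.53%, PbO 5.213%, Al2O3 5.857%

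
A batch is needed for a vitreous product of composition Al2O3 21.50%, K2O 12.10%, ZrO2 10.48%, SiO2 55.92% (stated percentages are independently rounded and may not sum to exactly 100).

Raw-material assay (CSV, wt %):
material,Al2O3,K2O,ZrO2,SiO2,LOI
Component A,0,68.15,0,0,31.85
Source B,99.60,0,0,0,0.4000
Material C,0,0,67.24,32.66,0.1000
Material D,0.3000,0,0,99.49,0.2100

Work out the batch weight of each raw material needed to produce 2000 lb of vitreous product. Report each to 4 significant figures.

Rounding to 4 significant figures extends to every working value as displayed. Every computation holds full precision through every step. Exactly one rounding goes into each reported value. All derived quantities, including glass mass, ignition loss, totals, yield, the four compositions, are carried using the weight values for 2000 lb of glass in full float precision, as given in problem or answer.
Target oxide masses per 2000 lb vitreous product:
  Al2O3: 21.50% × 2000 = 430.0 lb
  K2O: 12.10% × 2000 = 242.0 lb
  ZrO2: 10.48% × 2000 = 209.6 lb
  SiO2: 55.92% × 2000 = 1118 lb
Verifying the oxide balance using the reported weights, at the basis given (each sum matches its target mass up to rounding of the answer):
  Al2O3: 428.6·0.9960 + 1022·0.003000 = 430.0 lb (target 430.0 lb)
  K2O: 355.1·0.6815 = 242.0 lb (target 242.0 lb)
  ZrO2: 311.7·0.6724 = 209.6 lb (target 209.6 lb)
  SiO2: 311.7·0.3266 + 1022·0.9949 = 1119 lb (target 1118 lb)
Auditing the glass mass value: net batch after ignition = 2000 lb (the Σ of target masses is 2000 lb; versus the stated basis of 2000 lb — deltas are rounding alone).
Batch grand total — Σ batch = 2117 lb; LOI removed, Σ of batch·LOI: 117.3 lb; as yield: glass ÷ batch → 94.46%.

Batch per 2000 lb vitreous product:
  Component A: 355.1 lb
  Source B: 428.6 lb
  Material C: 311.7 lb
  Material D: 1022 lb
Total batch = 2117 lb; LOI loss = 117.3 lb; yield = 94.46%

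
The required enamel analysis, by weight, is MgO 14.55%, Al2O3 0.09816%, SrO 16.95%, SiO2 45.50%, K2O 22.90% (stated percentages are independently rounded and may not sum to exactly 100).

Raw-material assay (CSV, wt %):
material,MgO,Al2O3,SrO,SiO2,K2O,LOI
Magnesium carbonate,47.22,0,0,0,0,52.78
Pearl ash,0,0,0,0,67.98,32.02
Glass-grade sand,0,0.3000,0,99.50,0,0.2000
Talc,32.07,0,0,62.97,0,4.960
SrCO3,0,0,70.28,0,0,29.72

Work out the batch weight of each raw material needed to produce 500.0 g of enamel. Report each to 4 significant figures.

Each numeric step maintains full precision at all times. The intermediate values are printed rounded to 4 significant figures on the page — every reported result is rounded exactly once; the derived quantities are carried at full precision (ignition loss, yield, totals, net glass mass, the five compositions) using the weight values on 500.0 g of glass, precisely as stated by the problem or answer text.
The oxide mass targets at 500.0 g enamel:
  MgO: 14.55% × 500.0 = 72.75 g
  Al2O3: 0.09816% × 500.0 = 0.4908 g
  SrO: 16.95% × 500.0 = 84.75 g
  SiO2: 45.50% × 500.0 = 227.5 g
  K2O: 22.90% × 500.0 = 114.5 g
Oxide-by-oxide audit per the reported batch figures, relative to the basis at hand (summed amounts equal target values within answer rounding):
  MgO: 84.26·0.4722 + 102.8·0.3207 = 72.76 g (target 72.75 g)
  Al2O3: 163.6·0.003000 = 0.4908 g (target 0.4908 g)
  SrO: 120.6·0.7028 = 84.76 g (target 84.75 g)
  SiO2: 163.6·0.9950 + 102.8·0.6297 = 227.5 g (target 227.5 g)
  K2O: 168.4·0.6798 = 114.5 g (target 114.5 g)
Consistency of the glass mass: batch total minus LOI = 500.0 g (per-oxide target masses sum to 500.0 g; basis as stated: 500.0 g — a pure rounding effect).
Total batch = Σ batch = 639.7 g; LOI loss = Σ batch·LOI = 139.7 g; as yield: glass ÷ batch → 78.17%.

Batch per 500.0 g enamel:
  Magnesium carbonate: 84.26 g
  Pearl ash: 168.4 g
  Glass-grade sand: 163.6 g
  Talc: 102.8 g
  SrCO3: 120.6 g
Total batch = 639.7 g; LOI loss = 139.7 g; yield = 78.17%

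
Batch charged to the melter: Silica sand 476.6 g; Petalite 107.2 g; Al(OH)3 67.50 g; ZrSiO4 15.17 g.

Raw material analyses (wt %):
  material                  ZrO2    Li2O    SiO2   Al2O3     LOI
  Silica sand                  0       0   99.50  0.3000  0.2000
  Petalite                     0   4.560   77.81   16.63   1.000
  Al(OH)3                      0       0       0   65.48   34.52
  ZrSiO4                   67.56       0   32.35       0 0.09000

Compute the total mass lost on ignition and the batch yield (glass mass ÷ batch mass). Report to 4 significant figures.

LOI loss = 25.34 g; glass = 641.1 g; yield = 96.20%

The working math runs at full precision from start to finish — in-progress results are printed, rounded to 4 significant digits, alongside each step. Each reported value sees exactly one rounding. All derived quantities (the totals, glass mass, yield, the four compositions, ignition loss) are computed from the batch weights per 641.1 g of glass at full precision as set out in the problem or answer text.
Ignition loss by material:
  Silica sand: 476.6 × 0.002000 = 0.9532 g
  Petalite: 107.2 × 0.01000 = 1.072 g
  Al(OH)3: 67.50 × 0.3452 = 23.30 g
  ZrSiO4: 15.17 × 9.000e-04 = 0.01365 g
Total LOI = 25.34 g
Glass = batch − LOI = 666.5 − 25.34 = 641.1 g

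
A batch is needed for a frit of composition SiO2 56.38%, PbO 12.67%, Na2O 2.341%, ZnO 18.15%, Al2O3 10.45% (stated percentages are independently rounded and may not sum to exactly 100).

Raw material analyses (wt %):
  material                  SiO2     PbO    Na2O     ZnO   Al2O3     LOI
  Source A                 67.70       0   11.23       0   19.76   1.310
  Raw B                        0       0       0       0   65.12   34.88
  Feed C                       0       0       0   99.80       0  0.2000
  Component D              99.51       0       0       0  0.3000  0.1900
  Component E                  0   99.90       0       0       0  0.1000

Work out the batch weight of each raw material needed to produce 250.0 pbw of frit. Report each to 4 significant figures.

Batch per 250.0 pbw frit:
  Source A: 52.11 pbw
  Raw B: 23.82 pbw
  Feed C: 45.47 pbw
  Component D: 106.2 pbw
  Component E: 31.71 pbw
Total batch = 259.3 pbw; LOI loss = 9.315 pbw; yield = 96.41%

Values along the way are printed rounded off to 4 significant figures within the worked lines — all arithmetic runs at full precision from first step to last; each reported figure takes a single rounding. The derived quantities, which include the five compositions, net glass mass, the yield, LOI, totals, are computed in full float precision, exactly as shown in the problem or the answer, from the weighed amounts per 250.0 pbw of glass.
Per-oxide target masses for 250.0 pbw frit:
  SiO2: 56.38% × 250.0 = 141.0 pbw
  PbO: 12.67% × 250.0 = 31.68 pbw
  Na2O: 2.341% × 250.0 = 5.852 pbw
  ZnO: 18.15% × 250.0 = 45.38 pbw
  Al2O3: 10.45% × 250.0 = 26.12 pbw
Verifying the oxide balance from the weights as reported, versus the basis set out (every target is met by its sum net of answer rounding effects):
  SiO2: 52.11·0.6770 + 106.2·0.9951 = 141.0 pbw (target 141.0 pbw)
  PbO: 31.71·0.9990 = 31.68 pbw (target 31.68 pbw)
  Na2O: 52.11·0.1123 = 5.852 pbw (target 5.852 pbw)
  ZnO: 45.47·0.9980 = 45.38 pbw (target 45.38 pbw)
  Al2O3: 52.11·0.1976 + 23.82·0.6512 + 106.2·0.003000 = 26.13 pbw (target 26.12 pbw)
Mass balance on the glass: the batch minus its LOI: 250.0 pbw (oxide target masses add up to 250.0 pbw; versus the stated basis of 250.0 pbw — gaps are rounding artifacts).
Total batch = Σ batch = 259.3 pbw; LOI removed, Σ of batch·LOI: 9.315 pbw; as yield: glass ÷ batch → 96.41%.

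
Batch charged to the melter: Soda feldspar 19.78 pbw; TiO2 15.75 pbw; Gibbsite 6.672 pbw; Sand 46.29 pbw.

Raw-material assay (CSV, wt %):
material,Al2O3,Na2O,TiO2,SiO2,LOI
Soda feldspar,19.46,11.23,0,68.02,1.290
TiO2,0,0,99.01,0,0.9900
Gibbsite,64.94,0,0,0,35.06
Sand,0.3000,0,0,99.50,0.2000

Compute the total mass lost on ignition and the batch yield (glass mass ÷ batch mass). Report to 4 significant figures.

LOI loss = 2.843 pbw; glass = 85.65 pbw; yield = 96.79%

The intermediate values appear (rounded to 4 significant figures) alongside each step — all internal work runs at full precision in all steps; each reported figure is rounded a single time — all derived quantities, which include LOI, net glass mass, the totals, four oxide percentages, the yield, are computed in full precision, as set out in question or answer, from the weighed amounts for 85.65 pbw of glass.
Loss on ignition, line by line:
  Soda feldspar: 19.78 × 0.01290 = 0.2552 pbw
  TiO2: 15.75 × 0.009900 = 0.1559 pbw
  Gibbsite: 6.672 × 0.3506 = 2.339 pbw
  Sand: 46.29 × 0.002000 = 0.09258 pbw
Total LOI = 2.843 pbw
Glass = batch − LOI = 88.49 − 2.843 = 85.65 pbw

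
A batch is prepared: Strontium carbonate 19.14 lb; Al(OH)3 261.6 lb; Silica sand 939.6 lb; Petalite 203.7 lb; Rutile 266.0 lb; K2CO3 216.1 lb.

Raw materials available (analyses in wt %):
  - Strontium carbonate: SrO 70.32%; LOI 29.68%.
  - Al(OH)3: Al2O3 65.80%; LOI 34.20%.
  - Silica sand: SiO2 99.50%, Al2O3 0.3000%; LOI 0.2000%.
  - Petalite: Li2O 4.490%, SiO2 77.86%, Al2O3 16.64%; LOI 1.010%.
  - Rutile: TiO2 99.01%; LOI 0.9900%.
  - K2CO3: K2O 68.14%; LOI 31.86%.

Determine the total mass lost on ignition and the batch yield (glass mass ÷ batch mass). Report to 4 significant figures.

Mid-chain values appear, with 4-significant-figure rounding, at each printed step. The working math holds full float precision through the solve; exactly one rounding goes into every reported value. All derived quantities (the six compositions, yield, the totals, LOI, glass mass) are re-derived in exact precision from the batch weights per 1736 lb of glass as given in the problem or answer text.
Ignition loss by material:
  Strontium carbonate: 19.14 × 0.2968 = 5.681 lb
  Al(OH)3: 261.6 × 0.3420 = 89.47 lb
  Silica sand: 939.6 × 0.002000 = 1.879 lb
  Petalite: 203.7 × 0.01010 = 2.057 lb
  Rutile: 266.0 × 0.009900 = 2.633 lb
  K2CO3: 216.1 × 0.3186 = 68.85 lb
Total LOI = 170.6 lb
Glass = batch − LOI = 1906 − 170.6 = 1736 lb

LOI loss = 170.6 lb; glass = 1736 lb; yield = 91.05%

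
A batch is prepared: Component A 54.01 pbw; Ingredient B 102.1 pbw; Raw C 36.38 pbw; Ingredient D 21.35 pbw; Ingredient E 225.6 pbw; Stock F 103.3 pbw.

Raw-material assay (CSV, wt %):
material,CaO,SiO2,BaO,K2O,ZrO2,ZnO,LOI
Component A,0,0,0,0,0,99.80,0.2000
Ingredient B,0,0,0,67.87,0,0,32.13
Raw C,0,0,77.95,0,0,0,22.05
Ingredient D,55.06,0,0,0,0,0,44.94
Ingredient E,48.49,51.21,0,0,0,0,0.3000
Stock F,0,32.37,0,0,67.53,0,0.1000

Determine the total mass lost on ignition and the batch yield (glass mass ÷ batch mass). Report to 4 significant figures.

LOI loss = 51.31 pbw; glass = 491.4 pbw; yield = 90.55%

Every computation carries full float precision in every operation — the intermediate values appear (rounded to 4 significant figures) as written — every reported result is rounded exactly once — the derived quantities, including the yield, the six compositions, LOI, the totals, glass mass, are carried from the batch weights for 491.4 pbw of glass in full float precision as written in the problem or answer text.
Per-material ignition loss:
  Component A: 54.01 × 0.002000 = 0.1080 pbw
  Ingredient B: 102.1 × 0.3213 = 32.80 pbw
  Raw C: 36.38 × 0.2205 = 8.022 pbw
  Ingredient D: 21.35 × 0.4494 = 9.595 pbw
  Ingredient E: 225.6 × 0.003000 = 0.6768 pbw
  Stock F: 103.3 × 0.001000 = 0.1033 pbw
Total LOI = 51.31 pbw
Glass = batch − LOI = 542.7 − 51.31 = 491.4 pbw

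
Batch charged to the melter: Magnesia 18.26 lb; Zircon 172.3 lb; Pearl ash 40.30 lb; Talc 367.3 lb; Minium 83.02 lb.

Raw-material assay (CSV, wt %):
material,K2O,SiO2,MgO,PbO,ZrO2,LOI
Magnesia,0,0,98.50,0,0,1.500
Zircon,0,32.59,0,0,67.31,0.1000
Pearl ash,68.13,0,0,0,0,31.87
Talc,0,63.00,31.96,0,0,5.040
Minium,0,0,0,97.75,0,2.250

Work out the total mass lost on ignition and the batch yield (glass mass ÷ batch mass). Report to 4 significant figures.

LOI loss = 33.67 lb; glass = 647.5 lb; yield = 95.06%

The whole derivation maintains full precision from first step to last; the intermediate values are displayed rounded off to 4 significant digits in the printout — each reported result sees exactly one rounding; derived quantities, including the totals, ignition loss, the yield, five oxide percentages, net glass mass, are recomputed starting from the weights per 647.5 lb of glass in exact precision, as written in the problem or answer text.
Per-material ignition loss:
  Magnesia: 18.26 × 0.01500 = 0.2739 lb
  Zircon: 172.3 × 0.001000 = 0.1723 lb
  Pearl ash: 40.30 × 0.3187 = 12.84 lb
  Talc: 367.3 × 0.05040 = 18.51 lb
  Minium: 83.02 × 0.02250 = 1.868 lb
Total LOI = 33.67 lb
Glass = batch − LOI = 681.2 − 33.67 = 647.5 lb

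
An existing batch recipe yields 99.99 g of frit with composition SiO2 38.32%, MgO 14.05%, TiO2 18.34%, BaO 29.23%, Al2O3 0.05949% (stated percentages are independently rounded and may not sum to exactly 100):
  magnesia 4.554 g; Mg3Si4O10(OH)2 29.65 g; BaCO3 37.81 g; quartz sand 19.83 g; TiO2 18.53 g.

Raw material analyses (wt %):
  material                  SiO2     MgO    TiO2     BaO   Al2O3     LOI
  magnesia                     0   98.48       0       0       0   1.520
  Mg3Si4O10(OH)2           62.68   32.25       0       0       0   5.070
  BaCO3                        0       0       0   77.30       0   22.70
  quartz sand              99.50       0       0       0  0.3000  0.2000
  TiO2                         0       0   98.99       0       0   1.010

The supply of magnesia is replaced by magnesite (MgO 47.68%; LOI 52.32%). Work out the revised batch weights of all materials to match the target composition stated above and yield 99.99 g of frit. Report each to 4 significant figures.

Rounding to four significant digits extends to every intermediate as shown; all internal work keeps full precision all the way through; each reported value takes exactly one rounding — all derived quantities are carried at full float precision (ignition loss, glass mass, the totals, yield, five oxide percentages) from the weighed amounts per 99.99 g of glass exactly as printed in the problem or answer text.
Target masses of each oxide per 99.99 g frit:
  SiO2: 38.32% × 99.99 = 38.32 g
  MgO: 14.05% × 99.99 = 14.05 g
  TiO2: 18.34% × 99.99 = 18.34 g
  BaO: 29.23% × 99.99 = 29.23 g
  Al2O3: 0.05949% × 99.99 = 0.05948 g
Balance tally, oxide-wise, using the reported weights, for the quoted basis mass (sums match the target masses modulo rounding of the values):
  SiO2: 29.65·0.6268 + 19.83·0.9950 = 38.32 g (target 38.32 g)
  MgO: 9.407·0.4768 + 29.65·0.3225 = 14.05 g (target 14.05 g)
  TiO2: 18.53·0.9899 = 18.34 g (target 18.34 g)
  BaO: 37.81·0.7730 = 29.23 g (target 29.23 g)
  Al2O3: 19.83·0.003000 = 0.05949 g (target 0.05948 g)
Glass-mass bookkeeping: whole batch net of LOI = 99.99 g (targets for the oxides total 99.99 g; versus the stated basis of 99.99 g — gaps are rounding artifacts).
Total batch = Σ batch = 115.2 g; LOI removed, Σ of batch·LOI: 15.23 g; as yield: glass ÷ batch → 86.78%.

Revised batch per 99.99 g frit:
  magnesite: 9.407 g
  Mg3Si4O10(OH)2: 29.65 g
  BaCO3: 37.81 g
  quartz sand: 19.83 g
  TiO2: 18.53 g
Total batch = 115.2 g; LOI loss = 15.23 g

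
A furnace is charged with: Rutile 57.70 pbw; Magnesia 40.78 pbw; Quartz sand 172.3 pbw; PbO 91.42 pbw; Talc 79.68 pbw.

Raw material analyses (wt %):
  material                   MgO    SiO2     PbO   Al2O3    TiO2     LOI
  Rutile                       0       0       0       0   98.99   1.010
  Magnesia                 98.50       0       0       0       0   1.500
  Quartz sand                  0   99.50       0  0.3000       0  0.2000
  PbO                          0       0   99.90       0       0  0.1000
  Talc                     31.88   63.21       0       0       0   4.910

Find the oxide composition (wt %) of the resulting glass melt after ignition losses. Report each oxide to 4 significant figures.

The intermediate values appear, rounded to 4 significant digits, in the printout — every computation holds full precision in all steps; each reported value receives exactly one rounding — all derived quantities (yield, five oxide percentages, glass mass, LOI, totals) are re-derived using the weight values on 436.3 pbw of glass at full precision, as they appear in the problem or answer text.
Oxide-by-oxide delivered mass:
  MgO: 40.78·0.9850 + 79.68·0.3188 = 65.57 pbw
  SiO2: 172.3·0.9950 + 79.68·0.6321 = 221.8 pbw
  PbO: 91.42·0.9990 = 91.33 pbw
  Al2O3: 172.3·0.003000 = 0.5169 pbw
  TiO2: 57.70·0.9899 = 57.12 pbw
LOI: 57.70·0.01010 + 40.78·0.01500 + 172.3·0.002000 + 91.42·0.001000 + 79.68·0.04910 = 5.543 pbw
The glass mass, total less LOI, = 441.9 − 5.543 = 436.3 pbw (equal to the oxide-mass sum)
oxide / glass × 100 gives the wt %

Glass mass = 436.3 pbw (batch 441.9 − LOI 5.543).
Composition: MgO 15.03%, SiO2 50.83%, PbO 20.93%, Al2O3 0.1185%, TiO2 13.09%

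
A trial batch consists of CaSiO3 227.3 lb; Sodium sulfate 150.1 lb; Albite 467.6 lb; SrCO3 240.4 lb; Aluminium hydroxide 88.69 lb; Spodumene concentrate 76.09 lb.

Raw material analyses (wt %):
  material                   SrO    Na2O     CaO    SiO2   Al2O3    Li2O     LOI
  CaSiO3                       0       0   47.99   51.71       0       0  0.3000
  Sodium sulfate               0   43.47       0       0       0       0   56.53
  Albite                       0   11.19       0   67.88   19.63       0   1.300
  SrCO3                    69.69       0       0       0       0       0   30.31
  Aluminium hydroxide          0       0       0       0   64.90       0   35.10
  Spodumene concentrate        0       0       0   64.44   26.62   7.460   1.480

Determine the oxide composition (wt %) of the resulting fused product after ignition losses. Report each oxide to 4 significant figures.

Glass mass = 1053 lb (batch 1250 − LOI 196.7).
Composition: SrO 15.90%, Na2O 11.16%, CaO 10.35%, SiO2 45.94%, Al2O3 16.10%, Li2O 0.5388%

Mid-chain values appear, rounded to 4 significant figures, when written out. The whole derivation runs at full precision at all times. Every reported value carries a single rounding — derived quantities, including totals, ignition loss, the yield, six oxide percentages, glass mass, are rebuilt from the batch weights at 1053 lb of glass at full precision as set out in the problem or answer text.
Oxide masses out of the charge:
  SrO: 240.4·0.6969 = 167.5 lb
  Na2O: 150.1·0.4347 + 467.6·0.1119 = 117.6 lb
  CaO: 227.3·0.4799 = 109.1 lb
  SiO2: 227.3·0.5171 + 467.6·0.6788 + 76.09·0.6444 = 484.0 lb
  Al2O3: 467.6·0.1963 + 88.69·0.6490 + 76.09·0.2662 = 169.6 lb
  Li2O: 76.09·0.07460 = 5.676 lb
LOI: 227.3·0.003000 + 150.1·0.5653 + 467.6·0.01300 + 240.4·0.3031 + 88.69·0.3510 + 76.09·0.01480 = 196.7 lb
Net of LOI, the glass mass = 1250 − 196.7 = 1053 lb (consistent with Σ oxide mass)
wt % = 100 × oxide mass / glass mass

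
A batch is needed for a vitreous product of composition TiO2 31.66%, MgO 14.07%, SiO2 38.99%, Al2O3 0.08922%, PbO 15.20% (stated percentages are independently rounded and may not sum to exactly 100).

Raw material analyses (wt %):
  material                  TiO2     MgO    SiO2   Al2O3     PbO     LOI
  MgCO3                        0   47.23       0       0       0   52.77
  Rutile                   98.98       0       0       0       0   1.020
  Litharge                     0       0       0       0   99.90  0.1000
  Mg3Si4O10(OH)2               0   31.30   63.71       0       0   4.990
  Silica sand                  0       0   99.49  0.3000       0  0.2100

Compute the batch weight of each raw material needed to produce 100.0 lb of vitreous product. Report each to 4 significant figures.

Full float precision is kept through every step — in-progress results appear (rounded to 4 significant digits) at each printed step — a single rounding produces every reported result — the derived quantities, including the totals, the yield, five oxide percentages, LOI, glass mass, are computed from the weighed amounts for 100.0 lb of glass at full float precision as set out in the problem or the answer.
Oxide-by-oxide targets in 100.0 lb vitreous product:
  TiO2: 31.66% × 100.0 = 31.66 lb
  MgO: 14.07% × 100.0 = 14.07 lb
  SiO2: 38.99% × 100.0 = 38.99 lb
  Al2O3: 0.08922% × 100.0 = 0.08922 lb
  PbO: 15.20% × 100.0 = 15.20 lb
Per-oxide balance check with the batch weights as given, against the basis in use (delivered sums recover each target net of answer rounding effects):
  TiO2: 31.99·0.9898 = 31.66 lb (target 31.66 lb)
  MgO: 20.01·0.4723 + 14.76·0.3130 = 14.07 lb (target 14.07 lb)
  SiO2: 14.76·0.6371 + 29.74·0.9949 = 38.99 lb (target 38.99 lb)
  Al2O3: 29.74·0.003000 = 0.08922 lb (target 0.08922 lb)
  PbO: 15.22·0.9990 = 15.20 lb (target 15.20 lb)
Auditing the glass mass value: Σ batch − LOI loss = 100.0 lb (per-oxide target masses sum to 100.0 lb; versus the stated basis of 100.0 lb — any gap is answer rounding).
Batch grand total — Σ batch = 111.7 lb; loss to ignition Σ batch·LOI = 11.70 lb; yield: glass divided by total = 89.53%.

Batch per 100.0 lb vitreous product:
  MgCO3: 20.01 lb
  Rutile: 31.99 lb
  Litharge: 15.22 lb
  Mg3Si4O10(OH)2: 14.76 lb
  Silica sand: 29.74 lb
Total batch = 111.7 lb; LOI loss = 11.70 lb; yield = 89.53%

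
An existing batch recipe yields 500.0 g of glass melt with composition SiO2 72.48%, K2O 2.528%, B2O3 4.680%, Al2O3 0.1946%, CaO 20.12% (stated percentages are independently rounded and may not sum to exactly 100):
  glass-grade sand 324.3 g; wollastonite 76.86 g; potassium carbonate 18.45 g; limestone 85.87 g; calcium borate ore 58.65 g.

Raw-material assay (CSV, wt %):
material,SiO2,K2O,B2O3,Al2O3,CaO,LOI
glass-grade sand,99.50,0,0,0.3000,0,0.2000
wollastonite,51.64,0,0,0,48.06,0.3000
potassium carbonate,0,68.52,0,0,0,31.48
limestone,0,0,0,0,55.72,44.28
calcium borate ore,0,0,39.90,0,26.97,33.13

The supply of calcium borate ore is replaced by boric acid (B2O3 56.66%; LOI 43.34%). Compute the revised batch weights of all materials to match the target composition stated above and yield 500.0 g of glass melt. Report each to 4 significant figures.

Revised batch per 500.0 g glass melt:
  glass-grade sand: 324.3 g
  wollastonite: 76.86 g
  potassium carbonate: 18.45 g
  limestone: 114.3 g
  boric acid: 41.30 g
Total batch = 575.2 g; LOI loss = 75.20 g

In-progress results are shown, rounded to four significant figures, in the working; every computation runs at exact precision throughout. Every reported value is rounded just once. The derived quantities (glass mass, ignition loss, five oxide percentages, the yield, the totals) are recomputed from the batch weights on 500.0 g of glass at exact precision exactly as printed in either problem or answer.
Oxide mass targets, per 500.0 g glass melt:
  SiO2: 72.48% × 500.0 = 362.4 g
  K2O: 2.528% × 500.0 = 12.64 g
  B2O3: 4.680% × 500.0 = 23.40 g
  Al2O3: 0.1946% × 500.0 = 0.9730 g
  CaO: 20.12% × 500.0 = 100.6 g
Verifying the oxide balance with the batch weights as given, at the basis given (oxide sums agree with the targets once rounding is allowed for):
  SiO2: 324.3·0.9950 + 76.86·0.5164 = 362.4 g (target 362.4 g)
  K2O: 18.45·0.6852 = 12.64 g (target 12.64 g)
  B2O3: 41.30·0.5666 = 23.40 g (target 23.40 g)
  Al2O3: 324.3·0.003000 = 0.9729 g (target 0.9730 g)
  CaO: 76.86·0.4806 + 114.3·0.5572 = 100.6 g (target 100.6 g)
Mass balance on the glass: the batch minus its LOI: 500.0 g (the targets, summed, come to 500.0 g; stated basis 500.0 g — deltas are rounding alone).
Summing the batch: Σ batch = 575.2 g; ignition loss, Σ(batch × LOI) = 75.20 g; yield: glass divided by total = 86.93%.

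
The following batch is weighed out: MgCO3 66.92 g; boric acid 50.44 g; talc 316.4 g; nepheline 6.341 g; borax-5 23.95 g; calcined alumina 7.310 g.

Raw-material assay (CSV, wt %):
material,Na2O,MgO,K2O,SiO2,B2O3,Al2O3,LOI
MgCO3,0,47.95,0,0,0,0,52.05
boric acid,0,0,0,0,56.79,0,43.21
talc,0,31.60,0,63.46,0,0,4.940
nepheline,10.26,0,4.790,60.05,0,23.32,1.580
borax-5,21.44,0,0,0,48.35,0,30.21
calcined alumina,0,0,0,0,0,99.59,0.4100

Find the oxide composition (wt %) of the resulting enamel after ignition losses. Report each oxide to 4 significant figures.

All internal work keeps full float precision at each step; values along the way are printed with 4-significant-digit rounding on the page. A single rounding completes every reported result; all derived quantities (glass mass, totals, ignition loss, the six compositions, yield) are recomputed in full precision starting from the weights for 391.7 g of glass as given in question or answer.
Delivered oxide masses:
  Na2O: 6.341·0.1026 + 23.95·0.2144 = 5.785 g
  MgO: 66.92·0.4795 + 316.4·0.3160 = 132.1 g
  K2O: 6.341·0.04790 = 0.3037 g
  SiO2: 316.4·0.6346 + 6.341·0.6005 = 204.6 g
  B2O3: 50.44·0.5679 + 23.95·0.4835 = 40.22 g
  Al2O3: 6.341·0.2332 + 7.310·0.9959 = 8.759 g
LOI: 66.92·0.5205 + 50.44·0.4321 + 316.4·0.04940 + 6.341·0.01580 + 23.95·0.3021 + 7.310·0.004100 = 79.62 g
Net of LOI, the glass mass = 471.4 − 79.62 = 391.7 g (= the summed oxide contributions)
oxide / glass × 100 gives the wt %

Glass mass = 391.7 g (batch 471.4 − LOI 79.62).
Composition: Na2O 1.477%, MgO 33.71%, K2O 0.07753%, SiO2 52.23%, B2O3 10.27%, Al2O3 2.236%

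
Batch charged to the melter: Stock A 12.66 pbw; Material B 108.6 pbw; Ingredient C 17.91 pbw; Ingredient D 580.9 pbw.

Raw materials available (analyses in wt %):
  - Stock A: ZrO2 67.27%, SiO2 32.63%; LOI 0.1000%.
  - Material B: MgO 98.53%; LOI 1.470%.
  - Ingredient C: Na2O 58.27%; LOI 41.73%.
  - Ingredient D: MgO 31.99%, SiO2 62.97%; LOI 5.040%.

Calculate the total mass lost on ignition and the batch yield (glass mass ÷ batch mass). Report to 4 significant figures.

Mid-chain values appear, rounded to 4 significant figures, between the steps — every computation holds full precision end to end. Each reported value includes exactly one rounding; derived quantities (net glass mass, ignition loss, four oxide percentages, the totals, the yield) are computed in full float precision from the batch weights for 681.7 pbw of glass, precisely as stated by the problem or the answer.
Each material's LOI contribution:
  Stock A: 12.66 × 0.001000 = 0.01266 pbw
  Material B: 108.6 × 0.01470 = 1.596 pbw
  Ingredient C: 17.91 × 0.4173 = 7.474 pbw
  Ingredient D: 580.9 × 0.05040 = 29.28 pbw
Total LOI = 38.36 pbw
Glass = batch − LOI = 720.1 − 38.36 = 681.7 pbw

LOI loss = 38.36 pbw; glass = 681.7 pbw; yield = 94.67%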